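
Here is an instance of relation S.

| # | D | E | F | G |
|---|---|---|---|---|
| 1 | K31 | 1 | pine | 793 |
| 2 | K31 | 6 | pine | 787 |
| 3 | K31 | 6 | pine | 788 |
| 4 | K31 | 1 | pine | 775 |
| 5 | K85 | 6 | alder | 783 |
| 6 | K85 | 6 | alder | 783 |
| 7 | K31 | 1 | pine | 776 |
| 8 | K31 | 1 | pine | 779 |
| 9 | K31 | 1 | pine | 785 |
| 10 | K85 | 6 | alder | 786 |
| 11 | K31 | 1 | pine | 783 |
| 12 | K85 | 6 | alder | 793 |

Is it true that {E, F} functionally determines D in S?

Yes

(E=1, F=pine): rows 1, 4, 7, 8, 9, 11 → D = K31, K31, K31, K31, K31, K31 ✓
(E=6, F=pine): rows 2, 3 → D = K31, K31 ✓
(E=6, F=alder): rows 5, 6, 10, 12 → D = K85, K85, K85, K85 ✓
Every {E, F} value is associated with a single D value, so {E, F} -> D holds.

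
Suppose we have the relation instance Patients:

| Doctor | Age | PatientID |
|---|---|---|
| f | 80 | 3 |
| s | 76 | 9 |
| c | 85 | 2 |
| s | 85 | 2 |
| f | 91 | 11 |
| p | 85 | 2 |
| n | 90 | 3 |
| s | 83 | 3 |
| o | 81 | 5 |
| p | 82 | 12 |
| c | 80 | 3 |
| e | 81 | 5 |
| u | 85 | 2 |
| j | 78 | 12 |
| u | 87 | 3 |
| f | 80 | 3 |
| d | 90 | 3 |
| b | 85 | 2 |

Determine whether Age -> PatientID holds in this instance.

Age=80: 3 rows → PatientID = 3, 3, 3 ✓
Age=76: 1 row → PatientID = 9 ✓
Age=85: 5 rows → PatientID = 2, 2, 2, 2, 2 ✓
Age=91: 1 row → PatientID = 11 ✓
Age=90: 2 rows → PatientID = 3, 3 ✓
Age=83: 1 row → PatientID = 3 ✓
Age=81: 2 rows → PatientID = 5, 5 ✓
Age=82: 1 row → PatientID = 12 ✓
Age=78: 1 row → PatientID = 12 ✓
Age=87: 1 row → PatientID = 3 ✓
Every Age value is associated with a single PatientID value, so Age -> PatientID holds.

Yes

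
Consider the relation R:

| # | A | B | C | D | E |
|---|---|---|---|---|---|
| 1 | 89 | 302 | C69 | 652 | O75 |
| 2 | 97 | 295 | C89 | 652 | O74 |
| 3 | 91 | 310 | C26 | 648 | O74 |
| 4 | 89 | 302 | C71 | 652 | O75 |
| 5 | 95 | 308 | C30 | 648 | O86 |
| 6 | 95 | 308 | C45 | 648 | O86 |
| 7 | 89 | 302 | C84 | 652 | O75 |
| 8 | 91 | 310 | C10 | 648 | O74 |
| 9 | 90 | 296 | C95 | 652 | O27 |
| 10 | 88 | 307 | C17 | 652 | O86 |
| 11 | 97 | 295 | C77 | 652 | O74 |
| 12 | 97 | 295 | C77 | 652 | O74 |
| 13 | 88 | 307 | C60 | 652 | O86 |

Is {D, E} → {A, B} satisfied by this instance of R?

(D=652, E=O75): rows 1, 4, 7 → {A,B} = (89, 302), (89, 302), (89, 302) ✓
(D=652, E=O74): rows 2, 11, 12 → {A,B} = (97, 295), (97, 295), (97, 295) ✓
(D=648, E=O74): rows 3, 8 → {A,B} = (91, 310), (91, 310) ✓
(D=648, E=O86): rows 5, 6 → {A,B} = (95, 308), (95, 308) ✓
(D=652, E=O27): row 9 → {A,B} = (90, 296) ✓
(D=652, E=O86): rows 10, 13 → {A,B} = (88, 307), (88, 307) ✓
Every {D, E} value is associated with a single {A, B} value, so {D, E} → {A, B} holds.

Yes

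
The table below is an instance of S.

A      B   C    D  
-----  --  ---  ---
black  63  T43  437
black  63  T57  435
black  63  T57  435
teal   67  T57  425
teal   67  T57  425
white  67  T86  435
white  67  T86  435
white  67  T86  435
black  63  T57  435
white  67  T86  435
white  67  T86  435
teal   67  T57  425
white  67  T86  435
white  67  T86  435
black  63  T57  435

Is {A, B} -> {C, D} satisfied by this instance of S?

No

(A=black, B=63): 5 rows → {C,D} takes values {(T43, 437), (T57, 435)} — violation
(A=teal, B=67): 3 rows → {C,D} = (T57, 425), (T57, 425), (T57, 425) ✓
(A=white, B=67): 7 rows → {C,D} = (T86, 435), (T86, 435), (T86, 435), (T86, 435), (T86, 435), (T86, 435), (T86, 435) ✓
Two rows agree on {A, B} but differ on {C, D}, so {A, B} -> {C, D} does not hold.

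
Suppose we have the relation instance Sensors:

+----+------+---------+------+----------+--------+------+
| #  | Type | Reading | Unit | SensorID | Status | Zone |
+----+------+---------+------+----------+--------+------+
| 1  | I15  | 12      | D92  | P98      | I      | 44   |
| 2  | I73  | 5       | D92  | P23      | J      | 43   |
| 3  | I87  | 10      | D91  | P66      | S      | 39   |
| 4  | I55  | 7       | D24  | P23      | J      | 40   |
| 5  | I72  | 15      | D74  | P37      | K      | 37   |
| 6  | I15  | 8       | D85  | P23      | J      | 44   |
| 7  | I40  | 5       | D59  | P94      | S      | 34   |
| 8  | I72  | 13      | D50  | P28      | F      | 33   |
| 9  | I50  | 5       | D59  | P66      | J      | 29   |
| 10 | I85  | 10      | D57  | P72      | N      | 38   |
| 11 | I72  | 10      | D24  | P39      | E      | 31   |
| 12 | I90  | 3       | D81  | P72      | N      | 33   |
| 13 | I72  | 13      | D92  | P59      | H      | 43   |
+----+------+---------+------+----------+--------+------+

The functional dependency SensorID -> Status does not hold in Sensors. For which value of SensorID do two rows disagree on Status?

SensorID=P98: row 1 → Status = I ✓
SensorID=P23: rows 2, 4, 6 → Status = J, J, J ✓
SensorID=P66: rows 3, 9 → Status takes values {S, J} — violation
SensorID=P37: row 5 → Status = K ✓
SensorID=P94: row 7 → Status = S ✓
SensorID=P28: row 8 → Status = F ✓
SensorID=P72: rows 10, 12 → Status = N, N ✓
SensorID=P39: row 11 → Status = E ✓
SensorID=P59: row 13 → Status = H ✓
The only SensorID value with inconsistent Status is SensorID=P66.

P66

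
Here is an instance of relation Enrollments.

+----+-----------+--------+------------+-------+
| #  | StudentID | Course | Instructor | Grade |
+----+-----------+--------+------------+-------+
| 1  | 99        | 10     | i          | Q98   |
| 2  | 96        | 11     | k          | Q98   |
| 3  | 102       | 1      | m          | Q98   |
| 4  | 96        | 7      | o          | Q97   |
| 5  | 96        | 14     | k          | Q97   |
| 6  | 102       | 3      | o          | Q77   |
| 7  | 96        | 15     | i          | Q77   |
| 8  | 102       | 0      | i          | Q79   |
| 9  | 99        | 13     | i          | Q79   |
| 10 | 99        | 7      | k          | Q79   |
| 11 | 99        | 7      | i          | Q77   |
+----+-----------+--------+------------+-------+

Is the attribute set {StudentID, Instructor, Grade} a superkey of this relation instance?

All 11 rows have distinct {StudentID, Instructor, Grade} values, so {StudentID, Instructor, Grade} → (all attributes) holds and {StudentID, Instructor, Grade} is a superkey.

Yes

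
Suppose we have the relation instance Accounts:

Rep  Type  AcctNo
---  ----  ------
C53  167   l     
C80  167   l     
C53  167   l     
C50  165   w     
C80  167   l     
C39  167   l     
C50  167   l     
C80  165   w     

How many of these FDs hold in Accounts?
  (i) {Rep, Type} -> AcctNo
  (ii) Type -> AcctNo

(i) {Rep, Type} -> AcctNo: every LHS value maps to a single RHS value — holds.
(ii) Type -> AcctNo: every LHS value maps to a single RHS value — holds.
2 of the 2 dependencies hold.

2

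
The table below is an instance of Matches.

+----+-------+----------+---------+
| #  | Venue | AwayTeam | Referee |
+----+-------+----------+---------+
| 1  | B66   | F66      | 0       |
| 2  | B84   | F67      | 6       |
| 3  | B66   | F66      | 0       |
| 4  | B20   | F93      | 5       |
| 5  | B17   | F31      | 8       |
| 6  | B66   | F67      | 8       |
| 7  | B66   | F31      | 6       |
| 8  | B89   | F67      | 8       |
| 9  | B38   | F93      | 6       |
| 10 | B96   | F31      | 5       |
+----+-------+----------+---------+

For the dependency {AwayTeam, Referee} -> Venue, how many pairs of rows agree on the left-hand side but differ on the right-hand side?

(AwayTeam=F66, Referee=0): all 2 rows agree on Venue — 0 pairs.
(AwayTeam=F67, Referee=8): violating pairs (6,8) — 1 pair.

1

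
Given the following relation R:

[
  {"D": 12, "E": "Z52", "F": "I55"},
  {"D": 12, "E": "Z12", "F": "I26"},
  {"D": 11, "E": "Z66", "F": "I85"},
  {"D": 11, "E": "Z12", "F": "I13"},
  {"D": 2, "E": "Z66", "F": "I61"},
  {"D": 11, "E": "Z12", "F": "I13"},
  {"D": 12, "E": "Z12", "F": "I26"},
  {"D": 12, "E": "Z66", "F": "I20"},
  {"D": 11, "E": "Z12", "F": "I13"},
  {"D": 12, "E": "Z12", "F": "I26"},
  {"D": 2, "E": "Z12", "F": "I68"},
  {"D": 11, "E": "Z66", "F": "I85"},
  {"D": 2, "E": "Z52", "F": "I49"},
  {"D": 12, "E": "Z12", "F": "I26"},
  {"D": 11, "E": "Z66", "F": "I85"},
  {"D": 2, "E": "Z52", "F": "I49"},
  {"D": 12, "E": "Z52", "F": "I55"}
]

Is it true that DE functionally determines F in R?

Yes

(D=12, E=Z52): 2 rows → F = I55, I55 ✓
(D=12, E=Z12): 4 rows → F = I26, I26, I26, I26 ✓
(D=11, E=Z66): 3 rows → F = I85, I85, I85 ✓
(D=11, E=Z12): 3 rows → F = I13, I13, I13 ✓
(D=2, E=Z66): 1 row → F = I61 ✓
(D=12, E=Z66): 1 row → F = I20 ✓
(D=2, E=Z12): 1 row → F = I68 ✓
(D=2, E=Z52): 2 rows → F = I49, I49 ✓
Every DE value is associated with a single F value, so DE -> F holds.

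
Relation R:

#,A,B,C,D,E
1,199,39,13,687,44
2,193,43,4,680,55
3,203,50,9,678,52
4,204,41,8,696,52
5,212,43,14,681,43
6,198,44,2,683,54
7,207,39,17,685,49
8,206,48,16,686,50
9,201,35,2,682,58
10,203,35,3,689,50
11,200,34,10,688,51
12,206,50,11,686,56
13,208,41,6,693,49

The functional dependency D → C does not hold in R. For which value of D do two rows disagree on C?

686

D=687: row 1 → C = 13 ✓
D=680: row 2 → C = 4 ✓
D=678: row 3 → C = 9 ✓
D=696: row 4 → C = 8 ✓
D=681: row 5 → C = 14 ✓
D=683: row 6 → C = 2 ✓
D=685: row 7 → C = 17 ✓
D=686: rows 8, 12 → C takes values {16, 11} — violation
D=682: row 9 → C = 2 ✓
D=689: row 10 → C = 3 ✓
D=688: row 11 → C = 10 ✓
D=693: row 13 → C = 6 ✓
The only D value with inconsistent C is D=686.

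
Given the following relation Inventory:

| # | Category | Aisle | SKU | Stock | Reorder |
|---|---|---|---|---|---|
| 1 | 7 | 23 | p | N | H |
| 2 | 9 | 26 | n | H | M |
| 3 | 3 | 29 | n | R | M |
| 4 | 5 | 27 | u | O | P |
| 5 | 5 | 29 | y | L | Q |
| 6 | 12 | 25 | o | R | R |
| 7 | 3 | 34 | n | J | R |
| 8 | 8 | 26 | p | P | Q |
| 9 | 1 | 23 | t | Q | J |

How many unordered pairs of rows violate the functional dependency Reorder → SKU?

2

Reorder=M: all 2 rows agree on SKU — 0 pairs.
Reorder=Q: violating pairs (5,8) — 1 pair.
Reorder=R: violating pairs (6,7) — 1 pair.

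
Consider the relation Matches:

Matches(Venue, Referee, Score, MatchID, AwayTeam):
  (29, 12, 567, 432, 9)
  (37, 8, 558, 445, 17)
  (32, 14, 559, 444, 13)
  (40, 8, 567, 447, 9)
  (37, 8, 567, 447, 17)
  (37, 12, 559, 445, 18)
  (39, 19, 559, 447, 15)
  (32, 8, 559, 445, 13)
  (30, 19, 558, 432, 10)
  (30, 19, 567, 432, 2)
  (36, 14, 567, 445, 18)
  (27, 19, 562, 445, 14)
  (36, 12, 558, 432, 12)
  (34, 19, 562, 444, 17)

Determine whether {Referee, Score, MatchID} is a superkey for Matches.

No

Two distinct rows share (Referee=8, Score=567, MatchID=447), so {Referee, Score, MatchID} does not determine every attribute — not a superkey.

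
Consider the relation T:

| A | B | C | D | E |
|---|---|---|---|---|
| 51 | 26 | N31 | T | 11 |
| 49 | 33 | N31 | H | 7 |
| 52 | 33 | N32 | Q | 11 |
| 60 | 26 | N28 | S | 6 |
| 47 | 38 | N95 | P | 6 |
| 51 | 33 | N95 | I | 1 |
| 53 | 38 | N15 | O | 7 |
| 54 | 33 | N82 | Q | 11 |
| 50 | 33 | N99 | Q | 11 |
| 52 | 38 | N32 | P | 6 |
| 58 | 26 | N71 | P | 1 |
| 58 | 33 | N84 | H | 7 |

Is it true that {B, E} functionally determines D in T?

(B=26, E=11): 1 row → D = T ✓
(B=33, E=7): 2 rows → D = H, H ✓
(B=33, E=11): 3 rows → D = Q, Q, Q ✓
(B=26, E=6): 1 row → D = S ✓
(B=38, E=6): 2 rows → D = P, P ✓
(B=33, E=1): 1 row → D = I ✓
(B=38, E=7): 1 row → D = O ✓
(B=26, E=1): 1 row → D = P ✓
Every {B, E} value is associated with a single D value, so {B, E} → D holds.

Yes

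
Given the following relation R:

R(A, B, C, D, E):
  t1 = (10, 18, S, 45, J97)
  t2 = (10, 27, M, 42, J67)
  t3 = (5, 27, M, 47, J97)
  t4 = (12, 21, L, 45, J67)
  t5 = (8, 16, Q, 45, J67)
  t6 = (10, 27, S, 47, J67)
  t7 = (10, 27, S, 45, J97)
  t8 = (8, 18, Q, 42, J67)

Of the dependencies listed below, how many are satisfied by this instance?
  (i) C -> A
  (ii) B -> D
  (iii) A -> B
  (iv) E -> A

0

(i) C -> A: C=M: rows 2, 3 → A takes values {10, 5} — violation — fails.
(ii) B -> D: B=18: rows 1, 8 → D takes values {45, 42} — violation; B=27: rows 2, 3, 6, 7 → D takes values {42, 47, 45} — violation — fails.
(iii) A -> B: A=10: rows 1, 2, 6, 7 → B takes values {18, 27} — violation; A=8: rows 5, 8 → B takes values {16, 18} — violation — fails.
(iv) E -> A: E=J97: rows 1, 3, 7 → A takes values {10, 5} — violation; E=J67: rows 2, 4, 5, 6, 8 → A takes values {10, 12, 8} — violation — fails.
None of the 4 dependencies hold.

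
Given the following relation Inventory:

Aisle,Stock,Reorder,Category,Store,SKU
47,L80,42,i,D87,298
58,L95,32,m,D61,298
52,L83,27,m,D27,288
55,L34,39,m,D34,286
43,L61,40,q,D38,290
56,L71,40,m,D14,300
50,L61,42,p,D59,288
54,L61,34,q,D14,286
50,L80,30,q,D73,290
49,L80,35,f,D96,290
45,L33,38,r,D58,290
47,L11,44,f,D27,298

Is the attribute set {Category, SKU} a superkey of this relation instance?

Two distinct rows share (Category=q, SKU=290), so {Category, SKU} does not determine every attribute — not a superkey.

No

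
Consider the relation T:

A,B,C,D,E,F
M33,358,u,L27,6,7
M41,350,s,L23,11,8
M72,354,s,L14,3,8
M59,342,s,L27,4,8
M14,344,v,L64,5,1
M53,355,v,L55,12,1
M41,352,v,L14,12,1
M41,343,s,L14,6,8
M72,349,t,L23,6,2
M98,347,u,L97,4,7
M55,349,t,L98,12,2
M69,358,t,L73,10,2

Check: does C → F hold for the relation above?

Yes

C=u: 2 rows → F = 7, 7 ✓
C=s: 4 rows → F = 8, 8, 8, 8 ✓
C=v: 3 rows → F = 1, 1, 1 ✓
C=t: 3 rows → F = 2, 2, 2 ✓
Every C value is associated with a single F value, so C → F holds.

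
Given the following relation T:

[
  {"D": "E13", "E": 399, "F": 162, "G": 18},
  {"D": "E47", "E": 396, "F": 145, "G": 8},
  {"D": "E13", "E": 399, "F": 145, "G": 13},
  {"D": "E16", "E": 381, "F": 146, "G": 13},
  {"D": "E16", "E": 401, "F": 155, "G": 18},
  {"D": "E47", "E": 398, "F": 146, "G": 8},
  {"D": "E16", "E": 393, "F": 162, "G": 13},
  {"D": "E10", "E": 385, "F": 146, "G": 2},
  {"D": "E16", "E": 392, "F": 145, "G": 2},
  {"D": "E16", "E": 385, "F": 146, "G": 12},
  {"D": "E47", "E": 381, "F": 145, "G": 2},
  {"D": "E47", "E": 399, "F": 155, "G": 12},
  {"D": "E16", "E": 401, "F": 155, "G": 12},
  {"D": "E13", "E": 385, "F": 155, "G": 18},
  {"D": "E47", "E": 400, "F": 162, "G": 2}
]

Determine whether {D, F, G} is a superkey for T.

All 15 rows have distinct {D, F, G} values, so {D, F, G} → (all attributes) holds and {D, F, G} is a superkey.

Yes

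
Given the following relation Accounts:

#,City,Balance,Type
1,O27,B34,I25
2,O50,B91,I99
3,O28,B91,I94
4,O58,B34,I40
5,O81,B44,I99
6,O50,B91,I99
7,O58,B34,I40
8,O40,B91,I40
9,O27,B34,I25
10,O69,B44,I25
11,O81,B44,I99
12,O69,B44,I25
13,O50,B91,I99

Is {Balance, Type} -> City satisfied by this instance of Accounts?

(Balance=B34, Type=I25): rows 1, 9 → City = O27, O27 ✓
(Balance=B91, Type=I99): rows 2, 6, 13 → City = O50, O50, O50 ✓
(Balance=B91, Type=I94): row 3 → City = O28 ✓
(Balance=B34, Type=I40): rows 4, 7 → City = O58, O58 ✓
(Balance=B44, Type=I99): rows 5, 11 → City = O81, O81 ✓
(Balance=B91, Type=I40): row 8 → City = O40 ✓
(Balance=B44, Type=I25): rows 10, 12 → City = O69, O69 ✓
Every {Balance, Type} value is associated with a single City value, so {Balance, Type} -> City holds.

Yes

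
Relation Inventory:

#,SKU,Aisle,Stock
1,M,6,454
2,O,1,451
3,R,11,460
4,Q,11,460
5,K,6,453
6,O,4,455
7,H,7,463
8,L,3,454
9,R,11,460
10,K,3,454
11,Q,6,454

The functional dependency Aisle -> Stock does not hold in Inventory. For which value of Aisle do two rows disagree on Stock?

Aisle=6: rows 1, 5, 11 → Stock takes values {454, 453} — violation
Aisle=1: row 2 → Stock = 451 ✓
Aisle=11: rows 3, 4, 9 → Stock = 460, 460, 460 ✓
Aisle=4: row 6 → Stock = 455 ✓
Aisle=7: row 7 → Stock = 463 ✓
Aisle=3: rows 8, 10 → Stock = 454, 454 ✓
The only Aisle value with inconsistent Stock is Aisle=6.

6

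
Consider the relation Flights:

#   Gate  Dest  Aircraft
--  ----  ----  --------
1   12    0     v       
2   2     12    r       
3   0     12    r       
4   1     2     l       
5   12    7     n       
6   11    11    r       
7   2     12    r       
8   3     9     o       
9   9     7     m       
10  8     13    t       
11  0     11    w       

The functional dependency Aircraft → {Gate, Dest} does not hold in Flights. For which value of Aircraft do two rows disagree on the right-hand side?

Aircraft=v: row 1 → {Gate,Dest} = (12, 0) ✓
Aircraft=r: rows 2, 3, 6, 7 → {Gate,Dest} takes values {(2, 12), (0, 12), (11, 11)} — violation
Aircraft=l: row 4 → {Gate,Dest} = (1, 2) ✓
Aircraft=n: row 5 → {Gate,Dest} = (12, 7) ✓
Aircraft=o: row 8 → {Gate,Dest} = (3, 9) ✓
Aircraft=m: row 9 → {Gate,Dest} = (9, 7) ✓
Aircraft=t: row 10 → {Gate,Dest} = (8, 13) ✓
Aircraft=w: row 11 → {Gate,Dest} = (0, 11) ✓
The only Aircraft value with inconsistent RHS is Aircraft=r.

r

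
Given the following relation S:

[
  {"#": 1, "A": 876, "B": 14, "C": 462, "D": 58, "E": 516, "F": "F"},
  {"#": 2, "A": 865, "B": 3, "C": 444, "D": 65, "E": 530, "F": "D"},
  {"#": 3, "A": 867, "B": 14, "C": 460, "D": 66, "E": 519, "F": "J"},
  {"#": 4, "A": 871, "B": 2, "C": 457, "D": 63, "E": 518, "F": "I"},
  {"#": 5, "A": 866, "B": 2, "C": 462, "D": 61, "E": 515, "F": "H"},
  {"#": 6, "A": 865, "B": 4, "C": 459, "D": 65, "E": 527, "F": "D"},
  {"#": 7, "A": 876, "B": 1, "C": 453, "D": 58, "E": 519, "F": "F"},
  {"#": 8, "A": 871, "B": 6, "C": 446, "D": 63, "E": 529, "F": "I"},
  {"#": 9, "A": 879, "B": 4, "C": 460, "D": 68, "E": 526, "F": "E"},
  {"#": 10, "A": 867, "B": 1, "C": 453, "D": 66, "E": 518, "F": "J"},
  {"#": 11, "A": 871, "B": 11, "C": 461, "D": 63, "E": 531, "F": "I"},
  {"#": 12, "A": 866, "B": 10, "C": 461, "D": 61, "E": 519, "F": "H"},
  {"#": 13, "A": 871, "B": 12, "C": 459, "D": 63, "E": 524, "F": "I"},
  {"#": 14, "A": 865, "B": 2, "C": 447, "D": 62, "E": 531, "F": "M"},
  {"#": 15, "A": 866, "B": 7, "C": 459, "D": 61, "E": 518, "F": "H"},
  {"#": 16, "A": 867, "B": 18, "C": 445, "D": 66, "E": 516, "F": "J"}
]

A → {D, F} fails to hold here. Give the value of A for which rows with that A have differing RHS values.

865

A=876: rows 1, 7 → {D,F} = (58, F), (58, F) ✓
A=865: rows 2, 6, 14 → {D,F} takes values {(65, D), (62, M)} — violation
A=867: rows 3, 10, 16 → {D,F} = (66, J), (66, J), (66, J) ✓
A=871: rows 4, 8, 11, 13 → {D,F} = (63, I), (63, I), (63, I), (63, I) ✓
A=866: rows 5, 12, 15 → {D,F} = (61, H), (61, H), (61, H) ✓
A=879: row 9 → {D,F} = (68, E) ✓
The only A value with inconsistent RHS is A=865.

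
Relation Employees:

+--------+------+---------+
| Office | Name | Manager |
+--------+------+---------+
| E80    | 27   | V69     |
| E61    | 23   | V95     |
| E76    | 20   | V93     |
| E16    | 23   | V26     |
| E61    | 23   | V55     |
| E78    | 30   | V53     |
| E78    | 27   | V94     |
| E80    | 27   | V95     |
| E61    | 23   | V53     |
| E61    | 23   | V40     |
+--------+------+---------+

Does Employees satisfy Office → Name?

No

Office=E80: 2 rows → Name = 27, 27 ✓
Office=E61: 4 rows → Name = 23, 23, 23, 23 ✓
Office=E76: 1 row → Name = 20 ✓
Office=E16: 1 row → Name = 23 ✓
Office=E78: 2 rows → Name takes values {30, 27} — violation
Two rows agree on Office but differ on Name, so Office → Name does not hold.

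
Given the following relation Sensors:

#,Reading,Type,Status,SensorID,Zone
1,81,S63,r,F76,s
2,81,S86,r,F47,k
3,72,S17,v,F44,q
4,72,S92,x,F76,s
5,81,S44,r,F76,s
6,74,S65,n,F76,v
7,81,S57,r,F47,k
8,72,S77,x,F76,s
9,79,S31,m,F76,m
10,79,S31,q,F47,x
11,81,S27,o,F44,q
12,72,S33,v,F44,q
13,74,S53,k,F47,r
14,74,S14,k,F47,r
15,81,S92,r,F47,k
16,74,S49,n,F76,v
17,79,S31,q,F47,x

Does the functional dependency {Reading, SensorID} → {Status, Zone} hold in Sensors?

(Reading=81, SensorID=F76): rows 1, 5 → {Status,Zone} = (r, s), (r, s) ✓
(Reading=81, SensorID=F47): rows 2, 7, 15 → {Status,Zone} = (r, k), (r, k), (r, k) ✓
(Reading=72, SensorID=F44): rows 3, 12 → {Status,Zone} = (v, q), (v, q) ✓
(Reading=72, SensorID=F76): rows 4, 8 → {Status,Zone} = (x, s), (x, s) ✓
(Reading=74, SensorID=F76): rows 6, 16 → {Status,Zone} = (n, v), (n, v) ✓
(Reading=79, SensorID=F76): row 9 → {Status,Zone} = (m, m) ✓
(Reading=79, SensorID=F47): rows 10, 17 → {Status,Zone} = (q, x), (q, x) ✓
(Reading=81, SensorID=F44): row 11 → {Status,Zone} = (o, q) ✓
(Reading=74, SensorID=F47): rows 13, 14 → {Status,Zone} = (k, r), (k, r) ✓
Every {Reading, SensorID} value is associated with a single {Status, Zone} value, so {Reading, SensorID} → {Status, Zone} holds.

Yes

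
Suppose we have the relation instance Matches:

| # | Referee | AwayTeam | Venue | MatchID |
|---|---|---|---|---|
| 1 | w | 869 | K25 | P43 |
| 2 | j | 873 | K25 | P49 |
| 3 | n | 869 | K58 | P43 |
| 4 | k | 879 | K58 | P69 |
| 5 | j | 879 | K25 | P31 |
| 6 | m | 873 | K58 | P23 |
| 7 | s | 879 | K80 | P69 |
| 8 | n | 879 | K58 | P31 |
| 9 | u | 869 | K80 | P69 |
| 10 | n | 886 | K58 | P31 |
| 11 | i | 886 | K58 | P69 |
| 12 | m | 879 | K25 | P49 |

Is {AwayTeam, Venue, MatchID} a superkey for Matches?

Yes

All 12 rows have distinct {AwayTeam, Venue, MatchID} values, so {AwayTeam, Venue, MatchID} → (all attributes) holds and {AwayTeam, Venue, MatchID} is a superkey.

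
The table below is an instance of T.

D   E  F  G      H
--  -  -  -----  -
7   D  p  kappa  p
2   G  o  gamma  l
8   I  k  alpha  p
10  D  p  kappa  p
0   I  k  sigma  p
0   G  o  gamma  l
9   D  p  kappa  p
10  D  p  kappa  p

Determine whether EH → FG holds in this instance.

No

(E=D, H=p): 4 rows → {F,G} = (p, kappa), (p, kappa), (p, kappa), (p, kappa) ✓
(E=G, H=l): 2 rows → {F,G} = (o, gamma), (o, gamma) ✓
(E=I, H=p): 2 rows → {F,G} takes values {(k, alpha), (k, sigma)} — violation
Two rows agree on EH but differ on FG, so EH → FG does not hold.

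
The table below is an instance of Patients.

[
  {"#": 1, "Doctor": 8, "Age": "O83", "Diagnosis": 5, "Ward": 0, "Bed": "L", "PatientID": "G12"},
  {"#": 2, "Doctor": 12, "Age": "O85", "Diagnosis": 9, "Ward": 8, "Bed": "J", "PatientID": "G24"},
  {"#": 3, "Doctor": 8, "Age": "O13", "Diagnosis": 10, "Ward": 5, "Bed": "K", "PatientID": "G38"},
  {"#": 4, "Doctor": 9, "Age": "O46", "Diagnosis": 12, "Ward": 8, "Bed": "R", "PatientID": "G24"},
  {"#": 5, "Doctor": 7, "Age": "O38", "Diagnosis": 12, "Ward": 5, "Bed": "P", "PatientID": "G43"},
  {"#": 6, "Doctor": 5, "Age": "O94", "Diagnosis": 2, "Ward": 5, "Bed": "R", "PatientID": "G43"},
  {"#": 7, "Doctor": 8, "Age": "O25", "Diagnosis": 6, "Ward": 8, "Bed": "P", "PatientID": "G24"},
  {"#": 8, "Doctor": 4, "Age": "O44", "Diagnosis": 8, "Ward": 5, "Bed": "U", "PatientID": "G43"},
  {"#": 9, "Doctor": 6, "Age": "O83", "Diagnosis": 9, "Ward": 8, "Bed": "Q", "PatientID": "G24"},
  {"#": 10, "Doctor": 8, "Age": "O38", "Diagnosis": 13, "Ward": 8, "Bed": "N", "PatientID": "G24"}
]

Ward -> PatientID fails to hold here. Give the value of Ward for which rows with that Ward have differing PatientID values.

5

Ward=0: row 1 → PatientID = G12 ✓
Ward=8: rows 2, 4, 7, 9, 10 → PatientID = G24, G24, G24, G24, G24 ✓
Ward=5: rows 3, 5, 6, 8 → PatientID takes values {G38, G43} — violation
The only Ward value with inconsistent PatientID is Ward=5.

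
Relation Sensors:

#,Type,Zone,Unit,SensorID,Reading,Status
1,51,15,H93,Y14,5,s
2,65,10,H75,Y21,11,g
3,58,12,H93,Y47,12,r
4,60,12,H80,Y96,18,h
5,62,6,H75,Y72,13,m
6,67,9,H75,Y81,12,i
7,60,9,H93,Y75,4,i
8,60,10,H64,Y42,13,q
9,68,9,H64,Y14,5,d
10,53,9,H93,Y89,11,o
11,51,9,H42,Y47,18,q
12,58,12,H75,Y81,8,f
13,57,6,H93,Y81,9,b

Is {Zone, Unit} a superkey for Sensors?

No

Rows 7 and 10 have the same {Zone, Unit} value (Zone=9, Unit=H93) but are distinct tuples, so {Zone, Unit} does not determine every attribute — not a superkey.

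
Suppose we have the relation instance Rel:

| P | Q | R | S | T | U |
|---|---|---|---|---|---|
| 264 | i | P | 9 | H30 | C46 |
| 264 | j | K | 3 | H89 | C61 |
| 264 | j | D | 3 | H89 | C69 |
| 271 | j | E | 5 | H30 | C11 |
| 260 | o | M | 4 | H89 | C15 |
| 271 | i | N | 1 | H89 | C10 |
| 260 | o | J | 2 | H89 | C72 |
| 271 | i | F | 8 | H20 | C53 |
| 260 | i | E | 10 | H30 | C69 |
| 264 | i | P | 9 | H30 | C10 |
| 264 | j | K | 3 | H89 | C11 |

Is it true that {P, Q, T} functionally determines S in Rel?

No

(P=264, Q=i, T=H30): 2 rows → S = 9, 9 ✓
(P=264, Q=j, T=H89): 3 rows → S = 3, 3, 3 ✓
(P=271, Q=j, T=H30): 1 row → S = 5 ✓
(P=260, Q=o, T=H89): 2 rows → S takes values {4, 2} — violation
(P=271, Q=i, T=H89): 1 row → S = 1 ✓
(P=271, Q=i, T=H20): 1 row → S = 8 ✓
(P=260, Q=i, T=H30): 1 row → S = 10 ✓
Two rows agree on {P, Q, T} but differ on S, so {P, Q, T} → S does not hold.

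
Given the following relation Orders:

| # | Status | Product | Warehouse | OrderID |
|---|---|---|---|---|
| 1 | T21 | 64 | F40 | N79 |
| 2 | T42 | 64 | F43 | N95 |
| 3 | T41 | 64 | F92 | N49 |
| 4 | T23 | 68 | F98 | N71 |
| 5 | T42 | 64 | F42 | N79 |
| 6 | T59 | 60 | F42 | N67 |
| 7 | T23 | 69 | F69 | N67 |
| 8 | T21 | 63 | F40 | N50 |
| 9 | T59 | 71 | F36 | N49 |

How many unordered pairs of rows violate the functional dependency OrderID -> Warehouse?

3

OrderID=N79: violating pairs (1,5) — 1 pair.
OrderID=N49: violating pairs (3,9) — 1 pair.
OrderID=N67: violating pairs (6,7) — 1 pair.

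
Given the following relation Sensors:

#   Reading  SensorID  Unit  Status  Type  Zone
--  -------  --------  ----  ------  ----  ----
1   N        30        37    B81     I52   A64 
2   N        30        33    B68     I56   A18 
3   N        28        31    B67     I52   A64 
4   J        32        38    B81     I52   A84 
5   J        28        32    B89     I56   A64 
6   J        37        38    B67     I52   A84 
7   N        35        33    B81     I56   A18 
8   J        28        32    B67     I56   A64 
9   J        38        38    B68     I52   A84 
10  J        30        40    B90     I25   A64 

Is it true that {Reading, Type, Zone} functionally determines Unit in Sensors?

No

(Reading=N, Type=I52, Zone=A64): rows 1, 3 → Unit takes values {37, 31} — violation
(Reading=N, Type=I56, Zone=A18): rows 2, 7 → Unit = 33, 33 ✓
(Reading=J, Type=I52, Zone=A84): rows 4, 6, 9 → Unit = 38, 38, 38 ✓
(Reading=J, Type=I56, Zone=A64): rows 5, 8 → Unit = 32, 32 ✓
(Reading=J, Type=I25, Zone=A64): row 10 → Unit = 40 ✓
Two rows agree on {Reading, Type, Zone} but differ on Unit, so {Reading, Type, Zone} -> Unit does not hold.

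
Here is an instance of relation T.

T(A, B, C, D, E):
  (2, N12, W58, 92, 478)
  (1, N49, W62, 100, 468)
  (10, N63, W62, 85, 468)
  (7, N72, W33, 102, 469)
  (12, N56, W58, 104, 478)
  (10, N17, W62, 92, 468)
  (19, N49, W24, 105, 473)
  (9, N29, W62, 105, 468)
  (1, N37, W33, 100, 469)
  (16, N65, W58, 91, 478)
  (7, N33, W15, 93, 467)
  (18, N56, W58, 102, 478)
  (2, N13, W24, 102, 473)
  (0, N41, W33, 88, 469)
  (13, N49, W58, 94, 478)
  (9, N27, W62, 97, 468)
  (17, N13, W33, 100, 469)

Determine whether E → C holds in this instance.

Yes

E=478: 5 rows → C = W58, W58, W58, W58, W58 ✓
E=468: 5 rows → C = W62, W62, W62, W62, W62 ✓
E=469: 4 rows → C = W33, W33, W33, W33 ✓
E=473: 2 rows → C = W24, W24 ✓
E=467: 1 row → C = W15 ✓
Every E value is associated with a single C value, so E → C holds.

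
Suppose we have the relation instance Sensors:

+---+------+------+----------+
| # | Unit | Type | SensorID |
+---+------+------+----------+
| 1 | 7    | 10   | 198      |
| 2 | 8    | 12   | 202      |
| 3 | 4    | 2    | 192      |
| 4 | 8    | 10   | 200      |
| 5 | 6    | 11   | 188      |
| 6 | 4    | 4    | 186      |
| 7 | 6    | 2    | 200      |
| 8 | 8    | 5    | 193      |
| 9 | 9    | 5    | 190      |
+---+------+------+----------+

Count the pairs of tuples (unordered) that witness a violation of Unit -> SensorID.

Unit=8: violating pairs (2,4), (2,8), (4,8) — 3 pairs.
Unit=4: violating pairs (3,6) — 1 pair.
Unit=6: violating pairs (5,7) — 1 pair.

5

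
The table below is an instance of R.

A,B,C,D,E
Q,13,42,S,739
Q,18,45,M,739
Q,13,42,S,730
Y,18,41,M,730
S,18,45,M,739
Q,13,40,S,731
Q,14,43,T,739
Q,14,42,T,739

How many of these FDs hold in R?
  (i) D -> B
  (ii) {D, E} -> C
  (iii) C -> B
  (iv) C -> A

(i) D -> B: every LHS value maps to a single RHS value — holds.
(ii) {D, E} -> C: (D=T, E=739): 2 rows → C takes values {43, 42} — violation — fails.
(iii) C -> B: C=42: 3 rows → B takes values {13, 14} — violation — fails.
(iv) C -> A: C=45: 2 rows → A takes values {Q, S} — violation — fails.
1 of the 4 dependencies holds.

1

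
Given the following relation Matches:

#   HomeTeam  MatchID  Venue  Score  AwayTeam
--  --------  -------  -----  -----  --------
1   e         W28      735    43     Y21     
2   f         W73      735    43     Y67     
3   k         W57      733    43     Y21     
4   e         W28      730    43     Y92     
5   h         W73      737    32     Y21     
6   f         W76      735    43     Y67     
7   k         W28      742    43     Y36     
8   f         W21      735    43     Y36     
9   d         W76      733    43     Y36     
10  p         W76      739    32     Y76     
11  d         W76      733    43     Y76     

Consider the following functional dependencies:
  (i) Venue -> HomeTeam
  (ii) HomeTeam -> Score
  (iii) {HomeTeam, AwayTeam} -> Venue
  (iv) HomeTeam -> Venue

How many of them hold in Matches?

(i) Venue -> HomeTeam: Venue=735: rows 1, 2, 6, 8 → HomeTeam takes values {e, f} — violation; Venue=733: rows 3, 9, 11 → HomeTeam takes values {k, d} — violation — fails.
(ii) HomeTeam -> Score: every LHS value maps to a single RHS value — holds.
(iii) {HomeTeam, AwayTeam} -> Venue: every LHS value maps to a single RHS value — holds.
(iv) HomeTeam -> Venue: HomeTeam=e: rows 1, 4 → Venue takes values {735, 730} — violation; HomeTeam=k: rows 3, 7 → Venue takes values {733, 742} — violation — fails.
2 of the 4 dependencies hold.

2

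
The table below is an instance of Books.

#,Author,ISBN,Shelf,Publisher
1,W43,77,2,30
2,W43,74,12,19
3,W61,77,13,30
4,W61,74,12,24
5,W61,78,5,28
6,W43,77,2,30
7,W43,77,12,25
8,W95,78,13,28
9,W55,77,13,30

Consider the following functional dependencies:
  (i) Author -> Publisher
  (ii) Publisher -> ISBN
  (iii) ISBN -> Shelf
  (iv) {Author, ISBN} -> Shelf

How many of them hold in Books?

(i) Author -> Publisher: Author=W43: rows 1, 2, 6, 7 → Publisher takes values {30, 19, 25} — violation; Author=W61: rows 3, 4, 5 → Publisher takes values {30, 24, 28} — violation — fails.
(ii) Publisher -> ISBN: every LHS value maps to a single RHS value — holds.
(iii) ISBN -> Shelf: ISBN=77: rows 1, 3, 6, 7, 9 → Shelf takes values {2, 13, 12} — violation; ISBN=78: rows 5, 8 → Shelf takes values {5, 13} — violation — fails.
(iv) {Author, ISBN} -> Shelf: (Author=W43, ISBN=77): rows 1, 6, 7 → Shelf takes values {2, 12} — violation — fails.
1 of the 4 dependencies holds.

1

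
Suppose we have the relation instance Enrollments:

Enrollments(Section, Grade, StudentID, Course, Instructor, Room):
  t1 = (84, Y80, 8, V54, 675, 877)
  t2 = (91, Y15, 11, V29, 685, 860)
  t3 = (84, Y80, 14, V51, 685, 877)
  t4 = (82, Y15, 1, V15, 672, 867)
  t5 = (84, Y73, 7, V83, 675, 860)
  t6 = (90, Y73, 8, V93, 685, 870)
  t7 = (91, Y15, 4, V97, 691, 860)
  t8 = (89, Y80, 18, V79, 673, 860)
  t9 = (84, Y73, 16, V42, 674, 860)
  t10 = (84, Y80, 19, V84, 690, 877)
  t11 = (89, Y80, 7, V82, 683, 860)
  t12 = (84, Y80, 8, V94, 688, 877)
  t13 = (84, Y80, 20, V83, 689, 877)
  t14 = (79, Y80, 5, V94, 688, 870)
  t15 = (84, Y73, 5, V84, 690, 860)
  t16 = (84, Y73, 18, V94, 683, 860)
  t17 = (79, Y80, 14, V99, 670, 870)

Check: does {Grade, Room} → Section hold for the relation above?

Yes

(Grade=Y80, Room=877): rows 1, 3, 10, 12, 13 → Section = 84, 84, 84, 84, 84 ✓
(Grade=Y15, Room=860): rows 2, 7 → Section = 91, 91 ✓
(Grade=Y15, Room=867): row 4 → Section = 82 ✓
(Grade=Y73, Room=860): rows 5, 9, 15, 16 → Section = 84, 84, 84, 84 ✓
(Grade=Y73, Room=870): row 6 → Section = 90 ✓
(Grade=Y80, Room=860): rows 8, 11 → Section = 89, 89 ✓
(Grade=Y80, Room=870): rows 14, 17 → Section = 79, 79 ✓
Every {Grade, Room} value is associated with a single Section value, so {Grade, Room} → Section holds.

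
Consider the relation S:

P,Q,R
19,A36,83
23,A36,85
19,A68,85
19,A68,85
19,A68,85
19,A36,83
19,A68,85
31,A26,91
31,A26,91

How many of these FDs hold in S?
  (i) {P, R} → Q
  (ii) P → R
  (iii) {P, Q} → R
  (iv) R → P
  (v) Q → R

(i) {P, R} → Q: every LHS value maps to a single RHS value — holds.
(ii) P → R: P=19: 6 rows → R takes values {83, 85} — violation — fails.
(iii) {P, Q} → R: every LHS value maps to a single RHS value — holds.
(iv) R → P: R=85: 5 rows → P takes values {23, 19} — violation — fails.
(v) Q → R: Q=A36: 3 rows → R takes values {83, 85} — violation — fails.
2 of the 5 dependencies hold.

2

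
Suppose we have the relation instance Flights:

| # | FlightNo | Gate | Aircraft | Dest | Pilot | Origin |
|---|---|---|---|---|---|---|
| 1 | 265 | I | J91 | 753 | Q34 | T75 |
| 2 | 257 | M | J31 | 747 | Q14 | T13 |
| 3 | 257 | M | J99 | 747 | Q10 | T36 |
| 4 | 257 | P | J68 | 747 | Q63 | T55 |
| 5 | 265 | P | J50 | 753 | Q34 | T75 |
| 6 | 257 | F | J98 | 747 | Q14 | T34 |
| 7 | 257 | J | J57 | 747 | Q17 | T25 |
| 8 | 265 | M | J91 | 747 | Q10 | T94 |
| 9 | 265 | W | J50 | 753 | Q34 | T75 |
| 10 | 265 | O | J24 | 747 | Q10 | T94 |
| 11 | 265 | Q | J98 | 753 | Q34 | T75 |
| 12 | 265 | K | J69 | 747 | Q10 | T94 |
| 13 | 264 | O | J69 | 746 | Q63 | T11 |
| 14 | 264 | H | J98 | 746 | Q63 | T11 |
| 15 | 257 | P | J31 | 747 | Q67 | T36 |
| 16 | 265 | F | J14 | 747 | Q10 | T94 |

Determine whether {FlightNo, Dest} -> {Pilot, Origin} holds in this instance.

No

(FlightNo=265, Dest=753): rows 1, 5, 9, 11 → {Pilot,Origin} = (Q34, T75), (Q34, T75), (Q34, T75), (Q34, T75) ✓
(FlightNo=257, Dest=747): rows 2, 3, 4, 6, 7, 15 → {Pilot,Origin} takes values {(Q14, T13), (Q10, T36), (Q63, T55), (Q14, T34), (Q17, T25), (Q67, T36)} — violation
(FlightNo=265, Dest=747): rows 8, 10, 12, 16 → {Pilot,Origin} = (Q10, T94), (Q10, T94), (Q10, T94), (Q10, T94) ✓
(FlightNo=264, Dest=746): rows 13, 14 → {Pilot,Origin} = (Q63, T11), (Q63, T11) ✓
Two rows agree on {FlightNo, Dest} but differ on {Pilot, Origin}, so {FlightNo, Dest} -> {Pilot, Origin} does not hold.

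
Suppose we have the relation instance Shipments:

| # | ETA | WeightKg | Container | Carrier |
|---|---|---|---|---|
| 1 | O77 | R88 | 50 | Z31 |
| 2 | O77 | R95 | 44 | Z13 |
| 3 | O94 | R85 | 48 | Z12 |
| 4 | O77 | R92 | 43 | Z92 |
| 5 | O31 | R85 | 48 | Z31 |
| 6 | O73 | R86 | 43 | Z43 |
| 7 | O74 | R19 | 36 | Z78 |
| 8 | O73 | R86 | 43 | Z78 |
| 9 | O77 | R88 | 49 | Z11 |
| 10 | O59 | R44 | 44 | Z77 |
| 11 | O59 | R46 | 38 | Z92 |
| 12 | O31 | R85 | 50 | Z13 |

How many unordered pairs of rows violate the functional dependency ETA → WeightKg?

6

ETA=O77: violating pairs (1,2), (1,4), (2,4), (2,9), (4,9) — 5 pairs.
ETA=O31: all 2 rows agree on WeightKg — 0 pairs.
ETA=O73: all 2 rows agree on WeightKg — 0 pairs.
ETA=O59: violating pairs (10,11) — 1 pair.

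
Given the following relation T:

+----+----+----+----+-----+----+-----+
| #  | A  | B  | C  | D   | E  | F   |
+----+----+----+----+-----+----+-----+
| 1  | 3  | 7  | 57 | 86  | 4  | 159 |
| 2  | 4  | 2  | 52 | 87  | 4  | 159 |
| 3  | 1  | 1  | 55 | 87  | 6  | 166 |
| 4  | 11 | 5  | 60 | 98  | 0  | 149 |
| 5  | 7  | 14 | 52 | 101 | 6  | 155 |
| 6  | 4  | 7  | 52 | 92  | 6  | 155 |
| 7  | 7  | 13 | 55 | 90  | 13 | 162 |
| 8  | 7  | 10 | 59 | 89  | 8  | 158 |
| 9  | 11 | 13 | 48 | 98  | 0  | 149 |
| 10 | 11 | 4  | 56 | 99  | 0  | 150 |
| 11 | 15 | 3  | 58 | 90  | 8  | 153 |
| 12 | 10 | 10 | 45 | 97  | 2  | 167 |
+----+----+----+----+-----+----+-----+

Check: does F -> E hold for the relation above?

F=159: rows 1, 2 → E = 4, 4 ✓
F=166: row 3 → E = 6 ✓
F=149: rows 4, 9 → E = 0, 0 ✓
F=155: rows 5, 6 → E = 6, 6 ✓
F=162: row 7 → E = 13 ✓
F=158: row 8 → E = 8 ✓
F=150: row 10 → E = 0 ✓
F=153: row 11 → E = 8 ✓
F=167: row 12 → E = 2 ✓
Every F value is associated with a single E value, so F -> E holds.

Yes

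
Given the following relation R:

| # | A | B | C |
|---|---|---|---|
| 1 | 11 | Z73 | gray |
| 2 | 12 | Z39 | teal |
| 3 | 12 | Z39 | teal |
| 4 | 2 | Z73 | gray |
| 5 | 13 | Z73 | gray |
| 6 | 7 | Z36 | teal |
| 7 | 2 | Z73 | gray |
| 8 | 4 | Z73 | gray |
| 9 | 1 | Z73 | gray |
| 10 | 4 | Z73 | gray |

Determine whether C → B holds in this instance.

No

C=gray: rows 1, 4, 5, 7, 8, 9, 10 → B = Z73, Z73, Z73, Z73, Z73, Z73, Z73 ✓
C=teal: rows 2, 3, 6 → B takes values {Z39, Z36} — violation
Two rows agree on C but differ on B, so C → B does not hold.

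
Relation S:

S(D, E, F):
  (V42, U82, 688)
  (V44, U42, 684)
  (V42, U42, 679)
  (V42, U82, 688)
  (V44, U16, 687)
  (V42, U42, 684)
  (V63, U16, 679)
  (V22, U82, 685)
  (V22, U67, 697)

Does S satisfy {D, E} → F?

No

(D=V42, E=U82): 2 rows → F = 688, 688 ✓
(D=V44, E=U42): 1 row → F = 684 ✓
(D=V42, E=U42): 2 rows → F takes values {679, 684} — violation
(D=V44, E=U16): 1 row → F = 687 ✓
(D=V63, E=U16): 1 row → F = 679 ✓
(D=V22, E=U82): 1 row → F = 685 ✓
(D=V22, E=U67): 1 row → F = 697 ✓
Two rows agree on {D, E} but differ on F, so {D, E} → F does not hold.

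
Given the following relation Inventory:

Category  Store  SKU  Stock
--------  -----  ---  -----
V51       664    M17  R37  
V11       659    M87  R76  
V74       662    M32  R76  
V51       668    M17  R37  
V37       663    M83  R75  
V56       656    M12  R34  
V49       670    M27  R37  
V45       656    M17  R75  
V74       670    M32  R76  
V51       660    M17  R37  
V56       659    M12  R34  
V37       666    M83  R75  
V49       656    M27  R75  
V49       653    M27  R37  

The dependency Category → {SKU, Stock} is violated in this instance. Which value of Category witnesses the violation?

Category=V51: 3 rows → {SKU,Stock} = (M17, R37), (M17, R37), (M17, R37) ✓
Category=V11: 1 row → {SKU,Stock} = (M87, R76) ✓
Category=V74: 2 rows → {SKU,Stock} = (M32, R76), (M32, R76) ✓
Category=V37: 2 rows → {SKU,Stock} = (M83, R75), (M83, R75) ✓
Category=V56: 2 rows → {SKU,Stock} = (M12, R34), (M12, R34) ✓
Category=V49: 3 rows → {SKU,Stock} takes values {(M27, R37), (M27, R75)} — violation
Category=V45: 1 row → {SKU,Stock} = (M17, R75) ✓
The only Category value with inconsistent RHS is Category=V49.

V49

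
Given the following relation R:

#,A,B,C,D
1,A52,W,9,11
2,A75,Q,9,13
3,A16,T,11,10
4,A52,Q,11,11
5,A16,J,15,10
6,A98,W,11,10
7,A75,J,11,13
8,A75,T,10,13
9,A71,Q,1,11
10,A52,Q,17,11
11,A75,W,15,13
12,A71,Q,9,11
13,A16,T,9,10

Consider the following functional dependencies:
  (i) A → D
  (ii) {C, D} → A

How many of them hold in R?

1

(i) A → D: every LHS value maps to a single RHS value — holds.
(ii) {C, D} → A: (C=9, D=11): rows 1, 12 → A takes values {A52, A71} — violation; (C=11, D=10): rows 3, 6 → A takes values {A16, A98} — violation — fails.
1 of the 2 dependencies holds.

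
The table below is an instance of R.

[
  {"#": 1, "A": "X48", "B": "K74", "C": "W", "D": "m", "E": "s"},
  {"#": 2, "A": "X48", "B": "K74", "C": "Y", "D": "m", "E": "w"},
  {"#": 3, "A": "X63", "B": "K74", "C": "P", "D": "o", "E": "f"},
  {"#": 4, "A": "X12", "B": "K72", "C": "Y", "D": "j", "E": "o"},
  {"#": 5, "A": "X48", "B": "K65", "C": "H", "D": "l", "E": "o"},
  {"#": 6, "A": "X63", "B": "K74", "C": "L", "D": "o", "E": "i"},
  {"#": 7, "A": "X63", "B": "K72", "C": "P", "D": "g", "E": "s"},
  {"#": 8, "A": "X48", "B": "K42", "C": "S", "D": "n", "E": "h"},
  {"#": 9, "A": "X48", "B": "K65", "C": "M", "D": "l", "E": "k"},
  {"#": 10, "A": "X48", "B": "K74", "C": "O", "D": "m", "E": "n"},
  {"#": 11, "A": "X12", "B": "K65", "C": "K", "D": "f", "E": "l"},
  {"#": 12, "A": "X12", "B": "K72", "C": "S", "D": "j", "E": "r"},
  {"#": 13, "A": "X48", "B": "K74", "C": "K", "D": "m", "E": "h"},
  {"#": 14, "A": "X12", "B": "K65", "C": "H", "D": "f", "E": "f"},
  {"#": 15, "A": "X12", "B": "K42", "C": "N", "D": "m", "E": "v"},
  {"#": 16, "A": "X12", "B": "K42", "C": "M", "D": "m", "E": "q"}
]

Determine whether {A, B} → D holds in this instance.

(A=X48, B=K74): rows 1, 2, 10, 13 → D = m, m, m, m ✓
(A=X63, B=K74): rows 3, 6 → D = o, o ✓
(A=X12, B=K72): rows 4, 12 → D = j, j ✓
(A=X48, B=K65): rows 5, 9 → D = l, l ✓
(A=X63, B=K72): row 7 → D = g ✓
(A=X48, B=K42): row 8 → D = n ✓
(A=X12, B=K65): rows 11, 14 → D = f, f ✓
(A=X12, B=K42): rows 15, 16 → D = m, m ✓
Every {A, B} value is associated with a single D value, so {A, B} → D holds.

Yes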